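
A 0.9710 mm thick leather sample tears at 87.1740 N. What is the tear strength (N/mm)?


Formula: Tear strength = force / thickness
Substituting: Tear strength = 87.1740 / 0.9710
Result: 89.7775 N/mm


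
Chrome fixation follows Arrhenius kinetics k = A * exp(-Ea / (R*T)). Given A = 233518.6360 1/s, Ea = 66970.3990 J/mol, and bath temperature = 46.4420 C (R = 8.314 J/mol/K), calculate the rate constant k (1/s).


T_K = T_C + 273.15 = 46.4420 + 273.15 = 319.5920 K
exponent = -Ea / (R * T_K) = -66970.3990 / (8.314 * 319.5920) = -25.2044
k = A * exp(exponent) = 233518.6360 * exp(-25.2044) = 2.6435e-06 1/s


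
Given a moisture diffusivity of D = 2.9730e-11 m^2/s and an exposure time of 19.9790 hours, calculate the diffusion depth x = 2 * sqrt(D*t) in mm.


t = 19.9790 hr * 3600 = 71924.4000 s
D * t = 2.9730e-11 * 71924.4000 = 2.1383e-06
x = 2 * sqrt(D*t) = 2 * sqrt(2.1383e-06) = 0.00292459 m = 2.9246 mm


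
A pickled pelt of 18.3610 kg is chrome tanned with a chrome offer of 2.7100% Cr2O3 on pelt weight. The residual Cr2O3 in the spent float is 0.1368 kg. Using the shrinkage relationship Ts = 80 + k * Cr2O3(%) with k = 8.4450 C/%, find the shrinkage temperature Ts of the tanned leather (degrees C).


Offered = pelt * offer_pct / 100 = 18.3610 * 2.7100 / 100 = 0.4976 kg
Uptake = offered - residual = 0.4976 - 0.1368 = 0.3608 kg
Cr2O3% on pelt = uptake / pelt * 100 = 0.3608 / 18.3610 * 100 = 1.9649 %
Ts = 80 + k * Cr2O3% = 80 + 8.4450 * 1.9649 = 96.5939 C


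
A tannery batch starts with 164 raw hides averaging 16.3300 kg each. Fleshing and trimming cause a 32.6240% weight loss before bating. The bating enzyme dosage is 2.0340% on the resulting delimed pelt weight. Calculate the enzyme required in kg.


Total_raw = N * avg_wt = 164 * 16.3300 = 2678.1200 kg
Substrate = Total_raw * (1 - loss/100) = 2678.1200 * (1 - 32.6240/100) = 1804.4101 kg
Enzyme = Substrate * pct / 100 = 1804.4101 * 2.0340 / 100 = 36.7017 kg


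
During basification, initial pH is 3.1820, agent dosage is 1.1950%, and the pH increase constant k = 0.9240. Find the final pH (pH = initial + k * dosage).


Formula: pH_final = pH_initial + k * base_pct
Substituting: pH_final = 3.1820 + 0.9240 * 1.1950
Result: 4.2862


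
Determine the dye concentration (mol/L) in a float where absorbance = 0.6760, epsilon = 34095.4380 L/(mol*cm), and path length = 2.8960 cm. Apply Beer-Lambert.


Formula: c = A / (epsilon * l)
Substituting: c = 0.6760 / (34095.4380 * 2.8960)
Result: 6.8462e-06 mol/L


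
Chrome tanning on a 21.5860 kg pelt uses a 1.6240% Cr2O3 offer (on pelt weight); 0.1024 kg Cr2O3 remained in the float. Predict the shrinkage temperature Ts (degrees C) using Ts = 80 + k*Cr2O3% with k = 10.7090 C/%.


Offered = pelt * offer_pct / 100 = 21.5860 * 1.6240 / 100 = 0.3506 kg
Uptake = offered - residual = 0.3506 - 0.1024 = 0.2482 kg
Cr2O3% on pelt = uptake / pelt * 100 = 0.2482 / 21.5860 * 100 = 1.1496 %
Ts = 80 + k * Cr2O3% = 80 + 10.7090 * 1.1496 = 92.3113 C


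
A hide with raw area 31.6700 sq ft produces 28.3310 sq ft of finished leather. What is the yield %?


Formula: Yield = finished / raw * 100
Substituting: Yield = 28.3310 / 31.6700 * 100
Result: 89.4569 %


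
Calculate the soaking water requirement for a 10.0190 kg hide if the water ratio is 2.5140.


Formula: Water = hide_weight * ratio
Substituting: Water = 10.0190 * 2.5140
Result: 25.1878 kg


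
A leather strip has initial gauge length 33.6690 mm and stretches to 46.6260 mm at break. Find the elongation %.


Formula: Elongation = (Lf - L0) / L0 * 100
Substituting: Elongation = (46.6260 - 33.6690) / 33.6690 * 100
Result: 38.4835 %


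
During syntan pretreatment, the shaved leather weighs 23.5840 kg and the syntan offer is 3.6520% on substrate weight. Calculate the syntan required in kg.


Formula: Syntan = substrate * pct / 100
Substituting: Syntan = 23.5840 * 3.6520 / 100
Result: 0.8613 kg


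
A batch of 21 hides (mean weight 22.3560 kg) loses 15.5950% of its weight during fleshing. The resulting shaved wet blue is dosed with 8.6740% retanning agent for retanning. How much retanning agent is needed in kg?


Total_raw = N * avg_wt = 21 * 22.3560 = 469.4760 kg
Substrate = Total_raw * (1 - loss/100) = 469.4760 * (1 - 15.5950/100) = 396.2612 kg
Retan = Substrate * pct / 100 = 396.2612 * 8.6740 / 100 = 34.3717 kg


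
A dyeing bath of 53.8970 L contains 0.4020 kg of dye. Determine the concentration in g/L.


Formula: Conc = dye_mass(kg) / volume(L) * 1000
Substituting: Conc = 0.4020 / 53.8970 * 1000
Result: 7.4587 g/L


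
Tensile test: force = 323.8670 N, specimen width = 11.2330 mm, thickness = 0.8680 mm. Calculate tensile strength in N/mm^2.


Formula: TS = force / (width * thickness)
Substituting: TS = 323.8670 / (11.2330 * 0.8680)
Result: 33.2163 N/mm^2


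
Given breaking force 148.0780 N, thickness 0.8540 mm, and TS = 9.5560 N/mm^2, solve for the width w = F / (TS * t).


Formula: w = F / (TS * t)
Substituting: w = 148.0780 / (9.5560 * 0.8540)
Result: 18.1450 mm


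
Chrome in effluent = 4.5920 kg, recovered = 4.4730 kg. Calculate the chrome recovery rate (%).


Formula: Recovery = recovered / input * 100
Substituting: Recovery = 4.4730 / 4.5920 * 100
Result: 97.4085 %


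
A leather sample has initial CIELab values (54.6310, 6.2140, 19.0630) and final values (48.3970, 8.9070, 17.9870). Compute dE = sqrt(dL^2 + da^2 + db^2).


dL = -6.2340, da = 2.6930, db = -1.0760
dE = sqrt((-6.2340)^2 + 2.6930^2 + (-1.0760)^2) = 6.8755


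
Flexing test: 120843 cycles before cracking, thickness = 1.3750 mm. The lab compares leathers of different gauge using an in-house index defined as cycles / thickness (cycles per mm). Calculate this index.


Formula: Index = cycles / thickness
Substituting: Index = 120843 / 1.3750
Result: 87885.8182 cycles/mm


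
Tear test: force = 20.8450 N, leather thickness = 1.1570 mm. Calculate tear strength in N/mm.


Formula: Tear strength = force / thickness
Substituting: Tear strength = 20.8450 / 1.1570
Result: 18.0164 N/mm


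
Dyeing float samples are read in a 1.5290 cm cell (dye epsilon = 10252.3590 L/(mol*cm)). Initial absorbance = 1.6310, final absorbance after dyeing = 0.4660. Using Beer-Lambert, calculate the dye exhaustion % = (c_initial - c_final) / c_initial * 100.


c_initial = A_i / (epsilon * l) = 1.6310 / (10252.3590 * 1.5290) = 1.0405e-04 mol/L
c_final = A_f / (epsilon * l) = 0.4660 / (10252.3590 * 1.5290) = 2.9727e-05 mol/L
Exhaustion = (c_initial - c_final) / c_initial * 100 = (1.0405e-04 - 2.9727e-05) / 1.0405e-04 * 100 = 71.4286 %


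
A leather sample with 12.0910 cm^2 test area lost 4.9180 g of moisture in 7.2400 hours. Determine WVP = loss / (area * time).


Formula: WVP = loss / (area * time)
Substituting: WVP = 4.9180 / (12.0910 * 7.2400)
Result: 0.0561808 g/(cm^2*hr)


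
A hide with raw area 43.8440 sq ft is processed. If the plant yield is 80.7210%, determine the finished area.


Formula: finished = raw * yield / 100
Substituting: finished = 43.8440 * 80.7210 / 100
Result: 35.3913 sq ft


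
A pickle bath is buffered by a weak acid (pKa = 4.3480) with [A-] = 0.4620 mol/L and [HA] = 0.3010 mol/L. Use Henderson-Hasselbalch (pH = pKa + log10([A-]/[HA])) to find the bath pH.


ratio = [A-] / [HA] = 0.4620 / 0.3010 = 1.5349
log10(ratio) = 0.1861
pH = pKa + log10(ratio) = 4.3480 + 0.1861 = 4.5341


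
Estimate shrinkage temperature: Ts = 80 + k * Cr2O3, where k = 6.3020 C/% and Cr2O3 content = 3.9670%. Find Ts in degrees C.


Formula: Ts = 80 + k * Cr2O3
Substituting: Ts = 80 + 6.3020 * 3.9670
Result: 105.0000 C


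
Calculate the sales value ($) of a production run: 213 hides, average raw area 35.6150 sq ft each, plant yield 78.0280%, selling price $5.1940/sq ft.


Raw_total = N * avg_area = 213 * 35.6150 = 7585.9950 sq ft
Finished = Raw_total * yield / 100 = 7585.9950 * 78.0280 / 100 = 5919.2002 sq ft
Value = Finished * price = 5919.2002 * 5.1940 = 30744.3257 $


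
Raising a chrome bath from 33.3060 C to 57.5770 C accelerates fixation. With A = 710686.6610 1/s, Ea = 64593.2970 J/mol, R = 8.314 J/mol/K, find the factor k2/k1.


T1 = 33.3060 + 273.15 = 306.4560 K; T2 = 57.5770 + 273.15 = 330.7270 K
k1 = A * exp(-Ea/(R*T1)) = 710686.6610 * exp(-64593.2970/(8.314*306.4560)) = 6.9425e-06 1/s
k2 = A * exp(-Ea/(R*T2)) = 710686.6610 * exp(-64593.2970/(8.314*330.7270)) = 4.4619e-05 1/s
k2/k1 = 4.4619e-05 / 6.9425e-06 = 6.4269


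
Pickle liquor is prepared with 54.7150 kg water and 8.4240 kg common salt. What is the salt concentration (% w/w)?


Formula: Conc = salt / (water + salt) * 100
Substituting: Conc = 8.4240 / (54.7150 + 8.4240) * 100
Result: 13.3420 %


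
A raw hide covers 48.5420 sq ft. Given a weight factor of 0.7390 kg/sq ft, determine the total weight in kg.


Formula: Weight = area * weight_per_sqft
Substituting: Weight = 48.5420 * 0.7390
Result: 35.8725 kg


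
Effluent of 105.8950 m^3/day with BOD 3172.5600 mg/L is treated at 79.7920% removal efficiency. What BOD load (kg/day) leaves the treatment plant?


Load_in = volume * conc / 1000 = 105.8950 * 3172.5600 / 1000 = 335.9582 kg/day
Removed = Load_in * eff / 100 = 335.9582 * 79.7920 / 100 = 268.0678 kg/day
Load_out = Load_in - Removed = 335.9582 - 268.0678 = 67.8904 kg/day


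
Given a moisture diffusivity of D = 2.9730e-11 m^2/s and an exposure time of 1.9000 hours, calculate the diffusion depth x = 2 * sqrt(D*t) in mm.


t = 1.9000 hr * 3600 = 6840.0000 s
D * t = 2.9730e-11 * 6840.0000 = 2.0335e-07
x = 2 * sqrt(D*t) = 2 * sqrt(2.0335e-07) = 9.0189e-04 m = 0.9019 mm


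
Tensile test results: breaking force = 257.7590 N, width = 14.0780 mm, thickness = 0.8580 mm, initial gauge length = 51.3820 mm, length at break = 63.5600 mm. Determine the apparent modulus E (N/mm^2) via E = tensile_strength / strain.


TS = F / (w * t) = 257.7590 / (14.0780 * 0.8580) = 21.3396 N/mm^2
strain = (Lf - L0) / L0 = (63.5600 - 51.3820) / 51.3820 = 0.2370
E = TS / strain = 21.3396 / 0.2370 = 90.0369 N/mm^2


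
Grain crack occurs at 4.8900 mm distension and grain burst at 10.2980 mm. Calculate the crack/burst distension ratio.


Formula: Ratio = crack / burst
Substituting: Ratio = 4.8900 / 10.2980
Result: 0.4748


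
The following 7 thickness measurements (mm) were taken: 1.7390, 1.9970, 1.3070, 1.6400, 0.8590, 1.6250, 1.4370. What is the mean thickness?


Formula: Average = sum / n
Substituting: Average = 10.6040 / 7
Result: 1.5149 mm


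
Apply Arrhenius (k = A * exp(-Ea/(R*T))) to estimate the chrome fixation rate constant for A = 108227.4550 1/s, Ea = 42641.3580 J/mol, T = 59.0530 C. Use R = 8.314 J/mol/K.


T_K = T_C + 273.15 = 59.0530 + 273.15 = 332.2030 K
exponent = -Ea / (R * T_K) = -42641.3580 / (8.314 * 332.2030) = -15.4389
k = A * exp(exponent) = 108227.4550 * exp(-15.4389) = 0.0213448 1/s


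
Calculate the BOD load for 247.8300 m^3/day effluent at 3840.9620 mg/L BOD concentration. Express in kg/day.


Formula: BOD_load = volume * conc / 1000
Substituting: BOD_load = 247.8300 * 3840.9620 / 1000
Result: 951.9056 kg/day


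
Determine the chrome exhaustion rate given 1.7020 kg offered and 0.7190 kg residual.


Formula: Uptake = (offered - residual) / offered * 100
Substituting: Uptake = (1.7020 - 0.7190) / 1.7020 * 100
Result: 57.7556 %


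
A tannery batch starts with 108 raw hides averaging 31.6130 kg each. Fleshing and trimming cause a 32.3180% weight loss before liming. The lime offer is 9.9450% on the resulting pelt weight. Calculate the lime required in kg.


Total_raw = N * avg_wt = 108 * 31.6130 = 3414.2040 kg
Substrate = Total_raw * (1 - loss/100) = 3414.2040 * (1 - 32.3180/100) = 2310.8016 kg
Lime = Substrate * pct / 100 = 2310.8016 * 9.9450 / 100 = 229.8092 kg


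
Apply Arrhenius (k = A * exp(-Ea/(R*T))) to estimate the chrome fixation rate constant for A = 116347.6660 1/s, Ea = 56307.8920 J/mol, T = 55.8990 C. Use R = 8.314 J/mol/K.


T_K = T_C + 273.15 = 55.8990 + 273.15 = 329.0490 K
exponent = -Ea / (R * T_K) = -56307.8920 / (8.314 * 329.0490) = -20.5825
k = A * exp(exponent) = 116347.6660 * exp(-20.5825) = 1.3393e-04 1/s


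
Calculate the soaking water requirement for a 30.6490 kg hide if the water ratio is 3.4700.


Formula: Water = hide_weight * ratio
Substituting: Water = 30.6490 * 3.4700
Result: 106.3520 kg


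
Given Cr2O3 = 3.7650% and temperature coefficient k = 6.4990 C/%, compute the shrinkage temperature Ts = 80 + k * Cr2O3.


Formula: Ts = 80 + k * Cr2O3
Substituting: Ts = 80 + 6.4990 * 3.7650
Result: 104.4687 C


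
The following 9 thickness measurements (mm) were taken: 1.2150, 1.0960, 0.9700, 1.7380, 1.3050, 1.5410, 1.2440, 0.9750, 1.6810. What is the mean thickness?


Formula: Average = sum / n
Substituting: Average = 11.7650 / 9
Result: 1.3072 mm


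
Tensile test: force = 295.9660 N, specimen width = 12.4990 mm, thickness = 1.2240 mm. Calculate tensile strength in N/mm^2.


Formula: TS = force / (width * thickness)
Substituting: TS = 295.9660 / (12.4990 * 1.2240)
Result: 19.3457 N/mm^2


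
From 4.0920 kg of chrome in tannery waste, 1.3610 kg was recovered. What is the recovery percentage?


Formula: Recovery = recovered / input * 100
Substituting: Recovery = 1.3610 / 4.0920 * 100
Result: 33.2600 %


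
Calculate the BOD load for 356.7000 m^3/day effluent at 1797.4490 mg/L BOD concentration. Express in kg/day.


Formula: BOD_load = volume * conc / 1000
Substituting: BOD_load = 356.7000 * 1797.4490 / 1000
Result: 641.1501 kg/day


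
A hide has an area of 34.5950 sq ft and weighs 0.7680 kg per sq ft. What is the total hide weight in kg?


Formula: Weight = area * weight_per_sqft
Substituting: Weight = 34.5950 * 0.7680
Result: 26.5690 kg


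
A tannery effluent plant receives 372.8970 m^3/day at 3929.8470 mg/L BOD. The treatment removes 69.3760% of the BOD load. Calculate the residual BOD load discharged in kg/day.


Load_in = volume * conc / 1000 = 372.8970 * 3929.8470 / 1000 = 1465.4282 kg/day
Removed = Load_in * eff / 100 = 1465.4282 * 69.3760 / 100 = 1016.6554 kg/day
Load_out = Load_in - Removed = 1465.4282 - 1016.6554 = 448.7727 kg/day


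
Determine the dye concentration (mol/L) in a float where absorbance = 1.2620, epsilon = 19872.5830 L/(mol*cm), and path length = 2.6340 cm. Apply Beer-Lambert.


Formula: c = A / (epsilon * l)
Substituting: c = 1.2620 / (19872.5830 * 2.6340)
Result: 2.4110e-05 mol/L


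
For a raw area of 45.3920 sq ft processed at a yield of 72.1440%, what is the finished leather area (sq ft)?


Formula: finished = raw * yield / 100
Substituting: finished = 45.3920 * 72.1440 / 100
Result: 32.7476 sq ft


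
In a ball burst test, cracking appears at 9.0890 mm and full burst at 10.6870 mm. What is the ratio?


Formula: Ratio = crack / burst
Substituting: Ratio = 9.0890 / 10.6870
Result: 0.8505


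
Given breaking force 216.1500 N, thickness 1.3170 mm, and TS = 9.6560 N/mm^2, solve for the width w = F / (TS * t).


Formula: w = F / (TS * t)
Substituting: w = 216.1500 / (9.6560 * 1.3170)
Result: 16.9970 mm


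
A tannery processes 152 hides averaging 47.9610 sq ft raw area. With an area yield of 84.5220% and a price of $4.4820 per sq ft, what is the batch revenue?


Raw_total = N * avg_area = 152 * 47.9610 = 7290.0720 sq ft
Finished = Raw_total * yield / 100 = 7290.0720 * 84.5220 / 100 = 6161.7147 sq ft
Value = Finished * price = 6161.7147 * 4.4820 = 27616.8051 $


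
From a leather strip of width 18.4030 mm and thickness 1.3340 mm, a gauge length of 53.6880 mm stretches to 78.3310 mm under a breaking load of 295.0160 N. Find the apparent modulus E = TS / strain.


TS = F / (w * t) = 295.0160 / (18.4030 * 1.3340) = 12.0171 N/mm^2
strain = (Lf - L0) / L0 = (78.3310 - 53.6880) / 53.6880 = 0.4590
E = TS / strain = 12.0171 / 0.4590 = 26.1809 N/mm^2


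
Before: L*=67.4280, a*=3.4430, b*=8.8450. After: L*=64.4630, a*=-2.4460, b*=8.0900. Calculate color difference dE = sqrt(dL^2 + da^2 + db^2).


dL = -2.9650, da = -5.8890, db = -0.7550
dE = sqrt((-2.9650)^2 + (-5.8890)^2 + (-0.7550)^2) = 6.6364


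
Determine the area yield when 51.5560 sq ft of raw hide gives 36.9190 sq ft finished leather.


Formula: Yield = finished / raw * 100
Substituting: Yield = 36.9190 / 51.5560 * 100
Result: 71.6095 %


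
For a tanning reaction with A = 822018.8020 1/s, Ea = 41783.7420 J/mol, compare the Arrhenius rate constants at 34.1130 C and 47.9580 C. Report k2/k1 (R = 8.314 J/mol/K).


T1 = 34.1130 + 273.15 = 307.2630 K; T2 = 47.9580 + 273.15 = 321.1080 K
k1 = A * exp(-Ea/(R*T1)) = 822018.8020 * exp(-41783.7420/(8.314*307.2630)) = 0.0647737 1/s
k2 = A * exp(-Ea/(R*T2)) = 822018.8020 * exp(-41783.7420/(8.314*321.1080)) = 0.1311 1/s
k2/k1 = 0.1311 / 0.0647737 = 2.0243


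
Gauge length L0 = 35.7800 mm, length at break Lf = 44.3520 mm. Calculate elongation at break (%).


Formula: Elongation = (Lf - L0) / L0 * 100
Substituting: Elongation = (44.3520 - 35.7800) / 35.7800 * 100
Result: 23.9575 %


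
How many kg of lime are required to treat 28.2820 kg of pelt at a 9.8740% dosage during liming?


Formula: Lime = substrate * pct / 100
Substituting: Lime = 28.2820 * 9.8740 / 100
Result: 2.7926 kg


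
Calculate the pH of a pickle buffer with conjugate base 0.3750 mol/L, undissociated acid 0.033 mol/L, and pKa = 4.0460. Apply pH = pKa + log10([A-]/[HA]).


ratio = [A-] / [HA] = 0.3750 / 0.033 = 11.3636
log10(ratio) = 1.0555
pH = pKa + log10(ratio) = 4.0460 + 1.0555 = 5.1015


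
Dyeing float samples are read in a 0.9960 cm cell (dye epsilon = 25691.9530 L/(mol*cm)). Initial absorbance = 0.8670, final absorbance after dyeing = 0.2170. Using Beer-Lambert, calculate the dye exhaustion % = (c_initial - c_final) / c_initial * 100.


c_initial = A_i / (epsilon * l) = 0.8670 / (25691.9530 * 0.9960) = 3.3882e-05 mol/L
c_final = A_f / (epsilon * l) = 0.2170 / (25691.9530 * 0.9960) = 8.4801e-06 mol/L
Exhaustion = (c_initial - c_final) / c_initial * 100 = (3.3882e-05 - 8.4801e-06) / 3.3882e-05 * 100 = 74.9712 %


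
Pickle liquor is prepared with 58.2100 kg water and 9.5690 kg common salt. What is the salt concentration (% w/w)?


Formula: Conc = salt / (water + salt) * 100
Substituting: Conc = 9.5690 / (58.2100 + 9.5690) * 100
Result: 14.1179 %


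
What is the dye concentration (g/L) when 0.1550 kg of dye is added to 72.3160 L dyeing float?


Formula: Conc = dye_mass(kg) / volume(L) * 1000
Substituting: Conc = 0.1550 / 72.3160 * 1000
Result: 2.1434 g/L


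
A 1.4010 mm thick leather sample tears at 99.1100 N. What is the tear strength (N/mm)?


Formula: Tear strength = force / thickness
Substituting: Tear strength = 99.1100 / 1.4010
Result: 70.7423 N/mm


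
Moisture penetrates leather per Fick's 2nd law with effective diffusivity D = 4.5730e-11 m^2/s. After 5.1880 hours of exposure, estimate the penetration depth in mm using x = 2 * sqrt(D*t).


t = 5.1880 hr * 3600 = 18676.8000 s
D * t = 4.5730e-11 * 18676.8000 = 8.5409e-07
x = 2 * sqrt(D*t) = 2 * sqrt(8.5409e-07) = 0.00184834 m = 1.8483 mm


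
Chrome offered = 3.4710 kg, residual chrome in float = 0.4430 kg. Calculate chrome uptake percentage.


Formula: Uptake = (offered - residual) / offered * 100
Substituting: Uptake = (3.4710 - 0.4430) / 3.4710 * 100
Result: 87.2371 %


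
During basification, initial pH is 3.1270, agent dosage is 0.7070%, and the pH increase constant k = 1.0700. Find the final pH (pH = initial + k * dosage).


Formula: pH_final = pH_initial + k * base_pct
Substituting: pH_final = 3.1270 + 1.0700 * 0.7070
Result: 3.8835


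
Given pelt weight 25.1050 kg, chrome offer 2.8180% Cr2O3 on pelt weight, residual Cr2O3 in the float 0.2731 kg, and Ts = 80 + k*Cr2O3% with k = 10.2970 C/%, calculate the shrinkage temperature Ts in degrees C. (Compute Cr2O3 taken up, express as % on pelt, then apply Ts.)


Offered = pelt * offer_pct / 100 = 25.1050 * 2.8180 / 100 = 0.7075 kg
Uptake = offered - residual = 0.7075 - 0.2731 = 0.4344 kg
Cr2O3% on pelt = uptake / pelt * 100 = 0.4344 / 25.1050 * 100 = 1.7302 %
Ts = 80 + k * Cr2O3% = 80 + 10.2970 * 1.7302 = 97.8155 C


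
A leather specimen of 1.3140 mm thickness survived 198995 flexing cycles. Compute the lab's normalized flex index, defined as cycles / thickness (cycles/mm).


Formula: Index = cycles / thickness
Substituting: Index = 198995 / 1.3140
Result: 151442.1613 cycles/mm


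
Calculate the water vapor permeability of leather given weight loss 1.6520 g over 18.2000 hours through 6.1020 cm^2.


Formula: WVP = loss / (area * time)
Substituting: WVP = 1.6520 / (6.1020 * 18.2000)
Result: 0.0148753 g/(cm^2*hr)


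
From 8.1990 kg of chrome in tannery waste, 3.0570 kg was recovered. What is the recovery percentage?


Formula: Recovery = recovered / input * 100
Substituting: Recovery = 3.0570 / 8.1990 * 100
Result: 37.2850 %


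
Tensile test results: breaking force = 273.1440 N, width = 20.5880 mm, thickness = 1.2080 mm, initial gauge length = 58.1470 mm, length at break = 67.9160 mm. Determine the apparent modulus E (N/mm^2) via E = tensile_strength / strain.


TS = F / (w * t) = 273.1440 / (20.5880 * 1.2080) = 10.9827 N/mm^2
strain = (Lf - L0) / L0 = (67.9160 - 58.1470) / 58.1470 = 0.1680
E = TS / strain = 10.9827 / 0.1680 = 65.3714 N/mm^2


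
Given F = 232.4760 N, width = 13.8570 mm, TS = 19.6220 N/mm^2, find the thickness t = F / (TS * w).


Formula: t = F / (TS * w)
Substituting: t = 232.4760 / (19.6220 * 13.8570)
Result: 0.8550 mm


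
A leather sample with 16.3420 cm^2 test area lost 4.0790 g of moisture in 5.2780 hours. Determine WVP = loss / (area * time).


Formula: WVP = loss / (area * time)
Substituting: WVP = 4.0790 / (16.3420 * 5.2780)
Result: 0.0472911 g/(cm^2*hr)


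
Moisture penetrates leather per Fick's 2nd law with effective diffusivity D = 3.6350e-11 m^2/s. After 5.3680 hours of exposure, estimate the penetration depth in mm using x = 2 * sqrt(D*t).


t = 5.3680 hr * 3600 = 19324.8000 s
D * t = 3.6350e-11 * 19324.8000 = 7.0246e-07
x = 2 * sqrt(D*t) = 2 * sqrt(7.0246e-07) = 0.00167625 m = 1.6763 mm


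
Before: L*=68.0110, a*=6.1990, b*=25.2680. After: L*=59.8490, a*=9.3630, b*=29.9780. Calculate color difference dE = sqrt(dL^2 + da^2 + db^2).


dL = -8.1620, da = 3.1640, db = 4.7100
dE = sqrt((-8.1620)^2 + 3.1640^2 + 4.7100^2) = 9.9405


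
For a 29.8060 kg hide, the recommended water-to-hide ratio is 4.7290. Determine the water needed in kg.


Formula: Water = hide_weight * ratio
Substituting: Water = 29.8060 * 4.7290
Result: 140.9526 kg


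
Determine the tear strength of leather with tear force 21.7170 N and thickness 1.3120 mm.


Formula: Tear strength = force / thickness
Substituting: Tear strength = 21.7170 / 1.3120
Result: 16.5526 N/mm


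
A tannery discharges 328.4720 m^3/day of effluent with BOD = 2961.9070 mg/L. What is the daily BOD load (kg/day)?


Formula: BOD_load = volume * conc / 1000
Substituting: BOD_load = 328.4720 * 2961.9070 / 1000
Result: 972.9035 kg/day


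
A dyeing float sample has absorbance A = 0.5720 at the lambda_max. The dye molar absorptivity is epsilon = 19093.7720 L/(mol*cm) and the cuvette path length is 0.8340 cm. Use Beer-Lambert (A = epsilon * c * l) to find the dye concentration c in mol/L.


Formula: c = A / (epsilon * l)
Substituting: c = 0.5720 / (19093.7720 * 0.8340)
Result: 3.5920e-05 mol/L


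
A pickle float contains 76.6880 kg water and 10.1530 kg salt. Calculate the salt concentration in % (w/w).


Formula: Conc = salt / (water + salt) * 100
Substituting: Conc = 10.1530 / (76.6880 + 10.1530) * 100
Result: 11.6915 %


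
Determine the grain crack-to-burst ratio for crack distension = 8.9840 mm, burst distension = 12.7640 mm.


Formula: Ratio = crack / burst
Substituting: Ratio = 8.9840 / 12.7640
Result: 0.7039


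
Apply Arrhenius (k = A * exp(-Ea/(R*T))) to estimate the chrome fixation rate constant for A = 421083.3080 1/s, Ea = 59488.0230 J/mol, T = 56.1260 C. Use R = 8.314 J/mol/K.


T_K = T_C + 273.15 = 56.1260 + 273.15 = 329.2760 K
exponent = -Ea / (R * T_K) = -59488.0230 / (8.314 * 329.2760) = -21.7300
k = A * exp(exponent) = 421083.3080 * exp(-21.7300) = 1.5387e-04 1/s


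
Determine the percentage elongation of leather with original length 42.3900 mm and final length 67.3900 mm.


Formula: Elongation = (Lf - L0) / L0 * 100
Substituting: Elongation = (67.3900 - 42.3900) / 42.3900 * 100
Result: 58.9762 %


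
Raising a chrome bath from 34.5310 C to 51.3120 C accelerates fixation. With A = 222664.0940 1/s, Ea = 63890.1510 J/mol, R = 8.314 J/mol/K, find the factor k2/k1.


T1 = 34.5310 + 273.15 = 307.6810 K; T2 = 51.3120 + 273.15 = 324.4620 K
k1 = A * exp(-Ea/(R*T1)) = 222664.0940 * exp(-63890.1510/(8.314*307.6810)) = 3.1674e-06 1/s
k2 = A * exp(-Ea/(R*T2)) = 222664.0940 * exp(-63890.1510/(8.314*324.4620)) = 1.1527e-05 1/s
k2/k1 = 1.1527e-05 / 3.1674e-06 = 3.6391


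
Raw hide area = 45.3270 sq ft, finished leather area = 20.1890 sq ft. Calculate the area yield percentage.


Formula: Yield = finished / raw * 100
Substituting: Yield = 20.1890 / 45.3270 * 100
Result: 44.5408 %


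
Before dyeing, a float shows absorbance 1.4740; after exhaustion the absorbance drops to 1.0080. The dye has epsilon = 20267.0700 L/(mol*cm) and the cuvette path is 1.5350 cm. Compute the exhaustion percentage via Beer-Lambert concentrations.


c_initial = A_i / (epsilon * l) = 1.4740 / (20267.0700 * 1.5350) = 4.7380e-05 mol/L
c_final = A_f / (epsilon * l) = 1.0080 / (20267.0700 * 1.5350) = 3.2401e-05 mol/L
Exhaustion = (c_initial - c_final) / c_initial * 100 = (4.7380e-05 - 3.2401e-05) / 4.7380e-05 * 100 = 31.6147 %


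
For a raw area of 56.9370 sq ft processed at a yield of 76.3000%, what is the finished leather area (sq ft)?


Formula: finished = raw * yield / 100
Substituting: finished = 56.9370 * 76.3000 / 100
Result: 43.4429 sq ft


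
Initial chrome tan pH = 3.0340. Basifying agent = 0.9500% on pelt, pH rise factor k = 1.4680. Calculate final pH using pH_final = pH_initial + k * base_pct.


Formula: pH_final = pH_initial + k * base_pct
Substituting: pH_final = 3.0340 + 1.4680 * 0.9500
Result: 4.4286


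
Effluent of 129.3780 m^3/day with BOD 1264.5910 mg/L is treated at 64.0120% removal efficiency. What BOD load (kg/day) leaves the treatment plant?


Load_in = volume * conc / 1000 = 129.3780 * 1264.5910 / 1000 = 163.6103 kg/day
Removed = Load_in * eff / 100 = 163.6103 * 64.0120 / 100 = 104.7302 kg/day
Load_out = Load_in - Removed = 163.6103 - 104.7302 = 58.8801 kg/day


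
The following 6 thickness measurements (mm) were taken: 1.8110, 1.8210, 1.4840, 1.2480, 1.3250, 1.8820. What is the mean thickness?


Formula: Average = sum / n
Substituting: Average = 9.5710 / 6
Result: 1.5952 mm


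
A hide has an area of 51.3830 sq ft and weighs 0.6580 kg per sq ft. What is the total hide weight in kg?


Formula: Weight = area * weight_per_sqft
Substituting: Weight = 51.3830 * 0.6580
Result: 33.8100 kg


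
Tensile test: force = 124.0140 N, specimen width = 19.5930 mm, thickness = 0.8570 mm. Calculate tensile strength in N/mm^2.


Formula: TS = force / (width * thickness)
Substituting: TS = 124.0140 / (19.5930 * 0.8570)
Result: 7.3857 N/mm^2


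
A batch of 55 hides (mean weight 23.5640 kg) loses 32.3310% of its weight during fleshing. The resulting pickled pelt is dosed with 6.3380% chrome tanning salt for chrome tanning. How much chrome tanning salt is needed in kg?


Total_raw = N * avg_wt = 55 * 23.5640 = 1296.0200 kg
Substrate = Total_raw * (1 - loss/100) = 1296.0200 * (1 - 32.3310/100) = 877.0038 kg
Chrome = Substrate * pct / 100 = 877.0038 * 6.3380 / 100 = 55.5845 kg


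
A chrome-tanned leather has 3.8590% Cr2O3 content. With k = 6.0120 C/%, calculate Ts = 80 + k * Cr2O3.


Formula: Ts = 80 + k * Cr2O3
Substituting: Ts = 80 + 6.0120 * 3.8590
Result: 103.2003 C


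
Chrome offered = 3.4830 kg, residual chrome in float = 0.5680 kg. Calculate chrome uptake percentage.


Formula: Uptake = (offered - residual) / offered * 100
Substituting: Uptake = (3.4830 - 0.5680) / 3.4830 * 100
Result: 83.6922 %


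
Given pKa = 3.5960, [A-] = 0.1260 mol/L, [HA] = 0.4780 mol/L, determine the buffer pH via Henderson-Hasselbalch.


ratio = [A-] / [HA] = 0.1260 / 0.4780 = 0.2636
log10(ratio) = -0.5791
pH = pKa + log10(ratio) = 3.5960 - 0.5791 = 3.0169


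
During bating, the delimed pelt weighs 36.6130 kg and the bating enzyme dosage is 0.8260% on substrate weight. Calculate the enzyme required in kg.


Formula: Enzyme = substrate * pct / 100
Substituting: Enzyme = 36.6130 * 0.8260 / 100
Result: 0.3024 kg


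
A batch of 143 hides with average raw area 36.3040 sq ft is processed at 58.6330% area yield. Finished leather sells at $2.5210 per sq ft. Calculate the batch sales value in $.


Raw_total = N * avg_area = 143 * 36.3040 = 5191.4720 sq ft
Finished = Raw_total * yield / 100 = 5191.4720 * 58.6330 / 100 = 3043.9158 sq ft
Value = Finished * price = 3043.9158 * 2.5210 = 7673.7117 $


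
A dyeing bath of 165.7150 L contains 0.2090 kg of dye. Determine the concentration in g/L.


Formula: Conc = dye_mass(kg) / volume(L) * 1000
Substituting: Conc = 0.2090 / 165.7150 * 1000
Result: 1.2612 g/L


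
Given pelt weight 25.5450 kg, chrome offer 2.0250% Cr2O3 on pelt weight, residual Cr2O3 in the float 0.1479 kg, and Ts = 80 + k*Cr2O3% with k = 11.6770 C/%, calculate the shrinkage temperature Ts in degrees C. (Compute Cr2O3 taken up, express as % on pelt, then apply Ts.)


Offered = pelt * offer_pct / 100 = 25.5450 * 2.0250 / 100 = 0.5173 kg
Uptake = offered - residual = 0.5173 - 0.1479 = 0.3694 kg
Cr2O3% on pelt = uptake / pelt * 100 = 0.3694 / 25.5450 * 100 = 1.4460 %
Ts = 80 + k * Cr2O3% = 80 + 11.6770 * 1.4460 = 96.8852 C


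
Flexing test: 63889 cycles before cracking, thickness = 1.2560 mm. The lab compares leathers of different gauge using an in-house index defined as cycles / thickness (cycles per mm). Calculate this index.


Formula: Index = cycles / thickness
Substituting: Index = 63889 / 1.2560
Result: 50867.0382 cycles/mm


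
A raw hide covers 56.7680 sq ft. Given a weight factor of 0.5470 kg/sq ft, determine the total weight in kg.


Formula: Weight = area * weight_per_sqft
Substituting: Weight = 56.7680 * 0.5470
Result: 31.0521 kg


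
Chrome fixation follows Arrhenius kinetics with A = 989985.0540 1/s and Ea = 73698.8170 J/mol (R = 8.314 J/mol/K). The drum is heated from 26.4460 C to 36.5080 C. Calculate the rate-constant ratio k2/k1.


T1 = 26.4460 + 273.15 = 299.5960 K; T2 = 36.5080 + 273.15 = 309.6580 K
k1 = A * exp(-Ea/(R*T1)) = 989985.0540 * exp(-73698.8170/(8.314*299.5960)) = 1.3988e-07 1/s
k2 = A * exp(-Ea/(R*T2)) = 989985.0540 * exp(-73698.8170/(8.314*309.6580)) = 3.6585e-07 1/s
k2/k1 = 3.6585e-07 / 1.3988e-07 = 2.6154


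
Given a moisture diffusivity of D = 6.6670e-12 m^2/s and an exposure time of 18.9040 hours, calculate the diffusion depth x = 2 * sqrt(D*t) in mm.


t = 18.9040 hr * 3600 = 68054.4000 s
D * t = 6.6670e-12 * 68054.4000 = 4.5372e-07
x = 2 * sqrt(D*t) = 2 * sqrt(4.5372e-07) = 0.00134717 m = 1.3472 mm


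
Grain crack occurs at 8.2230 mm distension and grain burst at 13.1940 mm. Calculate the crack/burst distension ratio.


Formula: Ratio = crack / burst
Substituting: Ratio = 8.2230 / 13.1940
Result: 0.6232


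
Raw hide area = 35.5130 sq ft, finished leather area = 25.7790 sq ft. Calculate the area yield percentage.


Formula: Yield = finished / raw * 100
Substituting: Yield = 25.7790 / 35.5130 * 100
Result: 72.5903 %


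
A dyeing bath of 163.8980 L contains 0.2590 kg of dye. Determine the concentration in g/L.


Formula: Conc = dye_mass(kg) / volume(L) * 1000
Substituting: Conc = 0.2590 / 163.8980 * 1000
Result: 1.5803 g/L


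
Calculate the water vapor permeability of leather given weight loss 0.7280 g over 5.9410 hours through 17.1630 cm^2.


Formula: WVP = loss / (area * time)
Substituting: WVP = 0.7280 / (17.1630 * 5.9410)
Result: 0.00713968 g/(cm^2*hr)


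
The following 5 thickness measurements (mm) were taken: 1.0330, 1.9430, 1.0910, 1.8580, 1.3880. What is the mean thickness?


Formula: Average = sum / n
Substituting: Average = 7.3130 / 5
Result: 1.4626 mm


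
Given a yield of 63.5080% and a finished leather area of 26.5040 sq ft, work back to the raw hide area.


Formula: raw = finished * 100 / yield
Substituting: raw = 26.5040 * 100 / 63.5080
Result: 41.7333 sq ft


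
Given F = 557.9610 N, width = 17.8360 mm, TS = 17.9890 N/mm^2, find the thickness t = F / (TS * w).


Formula: t = F / (TS * w)
Substituting: t = 557.9610 / (17.9890 * 17.8360)
Result: 1.7390 mm


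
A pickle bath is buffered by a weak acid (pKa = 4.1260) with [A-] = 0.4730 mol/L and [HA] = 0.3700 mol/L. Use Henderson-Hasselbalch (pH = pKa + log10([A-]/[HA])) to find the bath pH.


ratio = [A-] / [HA] = 0.4730 / 0.3700 = 1.2784
log10(ratio) = 0.1067
pH = pKa + log10(ratio) = 4.1260 + 0.1067 = 4.2327


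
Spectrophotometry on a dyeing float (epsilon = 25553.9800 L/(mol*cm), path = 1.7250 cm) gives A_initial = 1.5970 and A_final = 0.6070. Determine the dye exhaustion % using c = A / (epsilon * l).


c_initial = A_i / (epsilon * l) = 1.5970 / (25553.9800 * 1.7250) = 3.6229e-05 mol/L
c_final = A_f / (epsilon * l) = 0.6070 / (25553.9800 * 1.7250) = 1.3770e-05 mol/L
Exhaustion = (c_initial - c_final) / c_initial * 100 = (3.6229e-05 - 1.3770e-05) / 3.6229e-05 * 100 = 61.9912 %


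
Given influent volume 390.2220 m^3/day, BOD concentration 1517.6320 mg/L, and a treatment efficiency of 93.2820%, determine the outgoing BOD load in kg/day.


Load_in = volume * conc / 1000 = 390.2220 * 1517.6320 / 1000 = 592.2134 kg/day
Removed = Load_in * eff / 100 = 592.2134 * 93.2820 / 100 = 552.4285 kg/day
Load_out = Load_in - Removed = 592.2134 - 552.4285 = 39.7849 kg/day


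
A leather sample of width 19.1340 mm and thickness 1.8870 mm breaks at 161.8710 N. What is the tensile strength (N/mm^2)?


Formula: TS = force / (width * thickness)
Substituting: TS = 161.8710 / (19.1340 * 1.8870)
Result: 4.4832 N/mm^2


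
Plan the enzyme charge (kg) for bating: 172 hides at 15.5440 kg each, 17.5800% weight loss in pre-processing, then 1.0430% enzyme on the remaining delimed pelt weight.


Total_raw = N * avg_wt = 172 * 15.5440 = 2673.5680 kg
Substrate = Total_raw * (1 - loss/100) = 2673.5680 * (1 - 17.5800/100) = 2203.5547 kg
Enzyme = Substrate * pct / 100 = 2203.5547 * 1.0430 / 100 = 22.9831 kg


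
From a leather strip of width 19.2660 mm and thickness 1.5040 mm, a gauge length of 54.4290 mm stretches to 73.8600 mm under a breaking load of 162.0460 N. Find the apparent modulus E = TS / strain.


TS = F / (w * t) = 162.0460 / (19.2660 * 1.5040) = 5.5924 N/mm^2
strain = (Lf - L0) / L0 = (73.8600 - 54.4290) / 54.4290 = 0.3570
E = TS / strain = 5.5924 / 0.3570 = 15.6651 N/mm^2


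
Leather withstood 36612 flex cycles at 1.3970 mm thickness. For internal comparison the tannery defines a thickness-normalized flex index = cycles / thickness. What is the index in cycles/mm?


Formula: Index = cycles / thickness
Substituting: Index = 36612 / 1.3970
Result: 26207.5877 cycles/mm


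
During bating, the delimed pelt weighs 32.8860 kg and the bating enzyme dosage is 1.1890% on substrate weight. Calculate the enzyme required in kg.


Formula: Enzyme = substrate * pct / 100
Substituting: Enzyme = 32.8860 * 1.1890 / 100
Result: 0.3910 kg


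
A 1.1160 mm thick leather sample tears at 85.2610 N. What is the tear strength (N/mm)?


Formula: Tear strength = force / thickness
Substituting: Tear strength = 85.2610 / 1.1160
Result: 76.3987 N/mm


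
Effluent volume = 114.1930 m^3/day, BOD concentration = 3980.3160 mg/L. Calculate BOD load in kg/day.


Formula: BOD_load = volume * conc / 1000
Substituting: BOD_load = 114.1930 * 3980.3160 / 1000
Result: 454.5242 kg/day


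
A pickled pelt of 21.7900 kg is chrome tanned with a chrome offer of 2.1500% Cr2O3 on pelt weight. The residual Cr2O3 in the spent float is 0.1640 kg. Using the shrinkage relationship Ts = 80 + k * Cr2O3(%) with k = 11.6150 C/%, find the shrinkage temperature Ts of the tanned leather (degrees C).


Offered = pelt * offer_pct / 100 = 21.7900 * 2.1500 / 100 = 0.4685 kg
Uptake = offered - residual = 0.4685 - 0.1640 = 0.3045 kg
Cr2O3% on pelt = uptake / pelt * 100 = 0.3045 / 21.7900 * 100 = 1.3974 %
Ts = 80 + k * Cr2O3% = 80 + 11.6150 * 1.3974 = 96.2304 C


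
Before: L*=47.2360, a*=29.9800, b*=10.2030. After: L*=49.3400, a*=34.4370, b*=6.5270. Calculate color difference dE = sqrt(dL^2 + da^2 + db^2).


dL = 2.1040, da = 4.4570, db = -3.6760
dE = sqrt(2.1040^2 + 4.4570^2 + (-3.6760)^2) = 6.1485


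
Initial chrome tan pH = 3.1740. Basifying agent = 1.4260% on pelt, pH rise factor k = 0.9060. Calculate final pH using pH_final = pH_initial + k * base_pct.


Formula: pH_final = pH_initial + k * base_pct
Substituting: pH_final = 3.1740 + 0.9060 * 1.4260
Result: 4.4660


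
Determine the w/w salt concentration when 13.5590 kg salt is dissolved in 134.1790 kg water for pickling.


Formula: Conc = salt / (water + salt) * 100
Substituting: Conc = 13.5590 / (134.1790 + 13.5590) * 100
Result: 9.1777 %


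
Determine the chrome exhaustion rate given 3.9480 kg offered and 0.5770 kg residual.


Formula: Uptake = (offered - residual) / offered * 100
Substituting: Uptake = (3.9480 - 0.5770) / 3.9480 * 100
Result: 85.3850 %


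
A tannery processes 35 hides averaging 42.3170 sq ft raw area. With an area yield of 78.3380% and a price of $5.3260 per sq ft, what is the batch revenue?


Raw_total = N * avg_area = 35 * 42.3170 = 1481.0950 sq ft
Finished = Raw_total * yield / 100 = 1481.0950 * 78.3380 / 100 = 1160.2602 sq ft
Value = Finished * price = 1160.2602 * 5.3260 = 6179.5458 $


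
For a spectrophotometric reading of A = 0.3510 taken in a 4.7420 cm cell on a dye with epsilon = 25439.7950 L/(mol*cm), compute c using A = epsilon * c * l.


Formula: c = A / (epsilon * l)
Substituting: c = 0.3510 / (25439.7950 * 4.7420)
Result: 2.9096e-06 mol/L


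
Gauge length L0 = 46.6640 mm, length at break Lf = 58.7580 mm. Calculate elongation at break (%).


Formula: Elongation = (Lf - L0) / L0 * 100
Substituting: Elongation = (58.7580 - 46.6640) / 46.6640 * 100
Result: 25.9172 %


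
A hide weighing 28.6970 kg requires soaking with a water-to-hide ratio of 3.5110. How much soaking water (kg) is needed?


Formula: Water = hide_weight * ratio
Substituting: Water = 28.6970 * 3.5110
Result: 100.7552 kg


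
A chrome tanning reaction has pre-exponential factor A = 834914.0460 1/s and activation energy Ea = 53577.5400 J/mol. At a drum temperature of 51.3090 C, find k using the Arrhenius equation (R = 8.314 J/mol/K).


T_K = T_C + 273.15 = 51.3090 + 273.15 = 324.4590 K
exponent = -Ea / (R * T_K) = -53577.5400 / (8.314 * 324.4590) = -19.8615
k = A * exp(exponent) = 834914.0460 * exp(-19.8615) = 0.00197644 1/s


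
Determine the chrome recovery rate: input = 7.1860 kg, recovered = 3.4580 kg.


Formula: Recovery = recovered / input * 100
Substituting: Recovery = 3.4580 / 7.1860 * 100
Result: 48.1213 %


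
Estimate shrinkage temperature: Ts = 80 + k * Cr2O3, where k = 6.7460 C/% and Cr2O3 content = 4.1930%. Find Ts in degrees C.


Formula: Ts = 80 + k * Cr2O3
Substituting: Ts = 80 + 6.7460 * 4.1930
Result: 108.2860 C


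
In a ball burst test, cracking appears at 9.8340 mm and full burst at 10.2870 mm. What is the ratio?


Formula: Ratio = crack / burst
Substituting: Ratio = 9.8340 / 10.2870
Result: 0.9560


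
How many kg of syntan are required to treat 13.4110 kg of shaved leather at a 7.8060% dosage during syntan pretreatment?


Formula: Syntan = substrate * pct / 100
Substituting: Syntan = 13.4110 * 7.8060 / 100
Result: 1.0469 kg
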